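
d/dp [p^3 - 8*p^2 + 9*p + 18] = 3*p^2 - 16*p + 9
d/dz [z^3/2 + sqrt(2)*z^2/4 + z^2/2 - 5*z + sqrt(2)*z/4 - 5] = 3*z^2/2 + sqrt(2)*z/2 + z - 5 + sqrt(2)/4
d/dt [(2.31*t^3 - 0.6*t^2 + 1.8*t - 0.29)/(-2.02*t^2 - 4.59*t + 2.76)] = (-4.6662*t^4 - 21.2058*t^3 + 25.5168*t^2 - 4.4836*t + 3.6369)/(4.0804*t^4 + 18.5436*t^3 + 9.9177*t^2 - 25.3368*t + 7.6176)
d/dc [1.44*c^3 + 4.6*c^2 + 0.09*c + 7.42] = 4.32*c^2 + 9.2*c + 0.09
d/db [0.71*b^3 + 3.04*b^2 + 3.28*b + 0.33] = 2.13*b^2 + 6.08*b + 3.28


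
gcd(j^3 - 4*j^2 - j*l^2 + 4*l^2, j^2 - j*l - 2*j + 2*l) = j - l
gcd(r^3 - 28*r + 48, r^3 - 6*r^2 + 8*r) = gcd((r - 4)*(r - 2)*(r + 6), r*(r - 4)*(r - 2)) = r^2 - 6*r + 8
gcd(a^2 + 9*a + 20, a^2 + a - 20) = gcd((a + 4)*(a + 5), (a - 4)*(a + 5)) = a + 5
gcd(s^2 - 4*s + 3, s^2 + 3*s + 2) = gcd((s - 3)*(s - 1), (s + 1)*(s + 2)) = 1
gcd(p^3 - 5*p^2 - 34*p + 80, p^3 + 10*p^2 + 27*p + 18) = 1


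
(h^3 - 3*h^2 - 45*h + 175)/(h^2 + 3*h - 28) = (h^2 - 10*h + 25)/(h - 4)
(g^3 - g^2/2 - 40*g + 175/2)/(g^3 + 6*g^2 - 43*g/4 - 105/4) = 2*(g - 5)/(2*g + 3)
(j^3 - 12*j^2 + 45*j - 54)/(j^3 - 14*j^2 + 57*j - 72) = (j - 6)/(j - 8)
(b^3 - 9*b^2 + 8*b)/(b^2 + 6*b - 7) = b*(b - 8)/(b + 7)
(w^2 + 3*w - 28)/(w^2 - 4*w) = (w + 7)/w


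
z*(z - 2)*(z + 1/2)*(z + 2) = z^4 + z^3/2 - 4*z^2 - 2*z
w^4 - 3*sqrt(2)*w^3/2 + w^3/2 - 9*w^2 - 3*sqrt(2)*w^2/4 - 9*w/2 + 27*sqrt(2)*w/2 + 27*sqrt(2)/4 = (w - 3)*(w + 1/2)*(w + 3)*(w - 3*sqrt(2)/2)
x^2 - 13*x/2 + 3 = (x - 6)*(x - 1/2)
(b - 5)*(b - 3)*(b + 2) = b^3 - 6*b^2 - b + 30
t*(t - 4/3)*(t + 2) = t^3 + 2*t^2/3 - 8*t/3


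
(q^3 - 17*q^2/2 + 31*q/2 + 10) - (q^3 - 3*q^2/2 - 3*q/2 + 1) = -7*q^2 + 17*q + 9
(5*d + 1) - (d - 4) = 4*d + 5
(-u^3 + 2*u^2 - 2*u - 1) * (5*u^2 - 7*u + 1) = -5*u^5 + 17*u^4 - 25*u^3 + 11*u^2 + 5*u - 1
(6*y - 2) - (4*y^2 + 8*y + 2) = -4*y^2 - 2*y - 4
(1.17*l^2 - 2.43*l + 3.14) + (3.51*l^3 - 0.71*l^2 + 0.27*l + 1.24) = 3.51*l^3 + 0.46*l^2 - 2.16*l + 4.38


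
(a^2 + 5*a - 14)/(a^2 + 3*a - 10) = (a + 7)/(a + 5)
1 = 1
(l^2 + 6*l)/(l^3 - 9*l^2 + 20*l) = (l + 6)/(l^2 - 9*l + 20)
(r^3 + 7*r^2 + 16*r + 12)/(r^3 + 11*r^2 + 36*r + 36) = (r + 2)/(r + 6)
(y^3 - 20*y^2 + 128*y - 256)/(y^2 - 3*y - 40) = (y^2 - 12*y + 32)/(y + 5)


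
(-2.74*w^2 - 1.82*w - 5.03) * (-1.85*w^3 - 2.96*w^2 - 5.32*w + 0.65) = 5.069*w^5 + 11.4774*w^4 + 29.2695*w^3 + 22.7902*w^2 + 25.5766*w - 3.2695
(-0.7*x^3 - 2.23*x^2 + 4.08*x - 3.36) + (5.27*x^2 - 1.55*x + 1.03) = -0.7*x^3 + 3.04*x^2 + 2.53*x - 2.33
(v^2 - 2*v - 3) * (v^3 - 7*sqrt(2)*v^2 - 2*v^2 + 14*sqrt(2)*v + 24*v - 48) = v^5 - 7*sqrt(2)*v^4 - 4*v^4 + 25*v^3 + 28*sqrt(2)*v^3 - 90*v^2 - 7*sqrt(2)*v^2 - 42*sqrt(2)*v + 24*v + 144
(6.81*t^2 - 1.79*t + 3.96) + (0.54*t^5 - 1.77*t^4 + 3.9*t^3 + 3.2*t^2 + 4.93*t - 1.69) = 0.54*t^5 - 1.77*t^4 + 3.9*t^3 + 10.01*t^2 + 3.14*t + 2.27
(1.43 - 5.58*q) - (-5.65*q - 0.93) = 0.0700000000000003*q + 2.36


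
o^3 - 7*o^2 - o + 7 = (o - 7)*(o - 1)*(o + 1)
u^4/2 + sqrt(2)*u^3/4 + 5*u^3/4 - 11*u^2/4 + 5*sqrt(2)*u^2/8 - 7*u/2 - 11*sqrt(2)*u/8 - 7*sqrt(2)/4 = (u - 2)*(u + 7/2)*(sqrt(2)*u/2 + 1/2)*(sqrt(2)*u/2 + sqrt(2)/2)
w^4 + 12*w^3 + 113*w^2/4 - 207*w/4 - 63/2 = (w - 3/2)*(w + 1/2)*(w + 6)*(w + 7)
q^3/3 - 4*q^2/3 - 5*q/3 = q*(q/3 + 1/3)*(q - 5)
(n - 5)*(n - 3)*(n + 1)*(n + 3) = n^4 - 4*n^3 - 14*n^2 + 36*n + 45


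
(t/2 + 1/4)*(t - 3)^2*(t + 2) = t^4/2 - 7*t^3/4 - 5*t^2/2 + 33*t/4 + 9/2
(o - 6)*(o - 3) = o^2 - 9*o + 18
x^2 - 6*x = x*(x - 6)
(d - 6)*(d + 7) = d^2 + d - 42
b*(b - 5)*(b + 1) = b^3 - 4*b^2 - 5*b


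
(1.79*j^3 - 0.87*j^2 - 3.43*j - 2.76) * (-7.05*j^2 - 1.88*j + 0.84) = -12.6195*j^5 + 2.7683*j^4 + 27.3207*j^3 + 25.1756*j^2 + 2.3076*j - 2.3184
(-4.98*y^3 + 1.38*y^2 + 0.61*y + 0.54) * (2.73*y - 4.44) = -13.5954*y^4 + 25.8786*y^3 - 4.4619*y^2 - 1.2342*y - 2.3976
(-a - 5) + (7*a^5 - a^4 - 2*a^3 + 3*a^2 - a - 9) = 7*a^5 - a^4 - 2*a^3 + 3*a^2 - 2*a - 14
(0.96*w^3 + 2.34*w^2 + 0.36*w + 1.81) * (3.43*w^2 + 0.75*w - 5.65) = 3.2928*w^5 + 8.7462*w^4 - 2.4342*w^3 - 6.7427*w^2 - 0.6765*w - 10.2265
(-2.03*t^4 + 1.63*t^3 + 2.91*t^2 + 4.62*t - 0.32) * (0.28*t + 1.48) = -0.5684*t^5 - 2.548*t^4 + 3.2272*t^3 + 5.6004*t^2 + 6.748*t - 0.4736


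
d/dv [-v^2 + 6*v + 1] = 6 - 2*v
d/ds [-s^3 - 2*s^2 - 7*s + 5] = -3*s^2 - 4*s - 7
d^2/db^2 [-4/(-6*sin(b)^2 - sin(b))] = 4*(-144*sin(b) - 18 + 215/sin(b) + 36/sin(b)^2 + 2/sin(b)^3)/(6*sin(b) + 1)^3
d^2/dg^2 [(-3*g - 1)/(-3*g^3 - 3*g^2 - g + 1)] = 2*((3*g + 1)*(9*g^2 + 6*g + 1)^2 - 3*(9*g^2 + 6*g + (3*g + 1)^2 + 1)*(3*g^3 + 3*g^2 + g - 1))/(3*g^3 + 3*g^2 + g - 1)^3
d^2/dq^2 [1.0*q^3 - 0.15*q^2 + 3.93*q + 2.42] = 6.0*q - 0.3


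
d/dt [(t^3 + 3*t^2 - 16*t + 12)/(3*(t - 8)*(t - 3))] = (t^4 - 22*t^3 + 55*t^2 + 120*t - 252)/(3*(t^4 - 22*t^3 + 169*t^2 - 528*t + 576))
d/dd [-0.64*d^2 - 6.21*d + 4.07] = -1.28*d - 6.21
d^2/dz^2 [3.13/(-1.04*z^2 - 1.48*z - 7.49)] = (6.770816*z^2 + 9.635392*z - 3.13*(2.08*z + 1.48)*(4.16*z + 2.96) + 48.762896)/(1.04*z^2 + 1.48*z + 7.49)^3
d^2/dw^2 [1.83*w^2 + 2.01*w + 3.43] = 3.66000000000000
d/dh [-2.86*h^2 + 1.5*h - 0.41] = 1.5 - 5.72*h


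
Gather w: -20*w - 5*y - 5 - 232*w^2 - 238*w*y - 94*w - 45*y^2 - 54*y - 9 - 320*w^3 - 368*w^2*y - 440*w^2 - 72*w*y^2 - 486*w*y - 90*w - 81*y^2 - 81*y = -320*w^3 + w^2*(-368*y - 672) + w*(-72*y^2 - 724*y - 204) - 126*y^2 - 140*y - 14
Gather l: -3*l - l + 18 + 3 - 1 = 20 - 4*l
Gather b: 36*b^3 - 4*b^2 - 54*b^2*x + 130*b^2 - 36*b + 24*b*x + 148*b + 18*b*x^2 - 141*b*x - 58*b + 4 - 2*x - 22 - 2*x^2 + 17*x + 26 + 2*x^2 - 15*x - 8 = 36*b^3 + b^2*(126 - 54*x) + b*(18*x^2 - 117*x + 54)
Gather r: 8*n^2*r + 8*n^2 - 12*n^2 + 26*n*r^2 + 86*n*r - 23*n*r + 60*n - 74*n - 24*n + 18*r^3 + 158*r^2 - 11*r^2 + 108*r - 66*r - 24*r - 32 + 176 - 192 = -4*n^2 - 38*n + 18*r^3 + r^2*(26*n + 147) + r*(8*n^2 + 63*n + 18) - 48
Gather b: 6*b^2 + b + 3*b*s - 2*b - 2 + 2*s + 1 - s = 6*b^2 + b*(3*s - 1) + s - 1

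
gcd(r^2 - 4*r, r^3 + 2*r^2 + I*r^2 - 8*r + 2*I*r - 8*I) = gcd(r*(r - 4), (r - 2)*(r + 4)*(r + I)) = 1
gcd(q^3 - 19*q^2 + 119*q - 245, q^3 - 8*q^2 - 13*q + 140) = q^2 - 12*q + 35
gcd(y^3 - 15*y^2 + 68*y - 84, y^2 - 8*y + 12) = y^2 - 8*y + 12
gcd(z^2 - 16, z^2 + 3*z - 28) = z - 4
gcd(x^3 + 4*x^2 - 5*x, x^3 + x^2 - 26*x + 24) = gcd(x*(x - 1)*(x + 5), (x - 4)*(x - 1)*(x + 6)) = x - 1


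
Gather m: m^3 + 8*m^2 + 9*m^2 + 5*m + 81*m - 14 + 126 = m^3 + 17*m^2 + 86*m + 112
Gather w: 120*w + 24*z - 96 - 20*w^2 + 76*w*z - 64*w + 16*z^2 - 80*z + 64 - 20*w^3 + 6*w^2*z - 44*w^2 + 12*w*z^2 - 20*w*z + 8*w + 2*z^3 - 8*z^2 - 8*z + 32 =-20*w^3 + w^2*(6*z - 64) + w*(12*z^2 + 56*z + 64) + 2*z^3 + 8*z^2 - 64*z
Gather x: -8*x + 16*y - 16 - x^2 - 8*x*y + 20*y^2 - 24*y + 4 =-x^2 + x*(-8*y - 8) + 20*y^2 - 8*y - 12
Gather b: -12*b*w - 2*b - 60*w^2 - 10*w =b*(-12*w - 2) - 60*w^2 - 10*w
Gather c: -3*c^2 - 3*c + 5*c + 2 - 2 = -3*c^2 + 2*c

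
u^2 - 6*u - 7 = (u - 7)*(u + 1)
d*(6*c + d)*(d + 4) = 6*c*d^2 + 24*c*d + d^3 + 4*d^2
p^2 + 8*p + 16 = (p + 4)^2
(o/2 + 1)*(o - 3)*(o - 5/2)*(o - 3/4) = o^4/2 - 17*o^3/8 - 7*o^2/16 + 141*o/16 - 45/8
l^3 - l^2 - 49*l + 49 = (l - 7)*(l - 1)*(l + 7)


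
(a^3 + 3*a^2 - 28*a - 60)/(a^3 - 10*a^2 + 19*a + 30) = (a^2 + 8*a + 12)/(a^2 - 5*a - 6)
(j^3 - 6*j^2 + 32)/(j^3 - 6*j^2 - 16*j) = (j^2 - 8*j + 16)/(j*(j - 8))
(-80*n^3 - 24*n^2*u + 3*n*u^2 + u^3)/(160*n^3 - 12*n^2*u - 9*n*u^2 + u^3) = (4*n + u)/(-8*n + u)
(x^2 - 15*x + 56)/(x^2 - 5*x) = (x^2 - 15*x + 56)/(x*(x - 5))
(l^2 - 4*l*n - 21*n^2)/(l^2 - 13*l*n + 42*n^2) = (l + 3*n)/(l - 6*n)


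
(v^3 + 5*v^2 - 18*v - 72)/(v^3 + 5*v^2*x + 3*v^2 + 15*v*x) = (v^2 + 2*v - 24)/(v*(v + 5*x))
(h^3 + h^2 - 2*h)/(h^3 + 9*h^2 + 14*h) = (h - 1)/(h + 7)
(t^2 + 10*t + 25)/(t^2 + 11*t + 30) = (t + 5)/(t + 6)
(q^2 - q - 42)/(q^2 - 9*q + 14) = (q + 6)/(q - 2)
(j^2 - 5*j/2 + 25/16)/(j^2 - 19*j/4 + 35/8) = (4*j - 5)/(2*(2*j - 7))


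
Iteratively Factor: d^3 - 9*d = (d + 3)*(d^2 - 3*d) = (d - 3)*(d + 3)*(d)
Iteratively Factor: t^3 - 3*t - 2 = (t + 1)*(t^2 - t - 2) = (t + 1)^2*(t - 2)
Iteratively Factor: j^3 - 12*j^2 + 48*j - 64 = (j - 4)*(j^2 - 8*j + 16) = (j - 4)^2*(j - 4)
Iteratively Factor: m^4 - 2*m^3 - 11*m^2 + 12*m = (m + 3)*(m^3 - 5*m^2 + 4*m) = m*(m + 3)*(m^2 - 5*m + 4) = m*(m - 1)*(m + 3)*(m - 4)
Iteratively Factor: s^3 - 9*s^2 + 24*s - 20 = (s - 2)*(s^2 - 7*s + 10) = (s - 5)*(s - 2)*(s - 2)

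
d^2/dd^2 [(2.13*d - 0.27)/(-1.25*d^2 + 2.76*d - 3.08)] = (-(2.13*d - 0.27)*(2.5*d - 2.76)*(5.0*d - 5.52) + (15.975*d - 12.4326)*(1.25*d^2 - 2.76*d + 3.08))/(1.25*d^2 - 2.76*d + 3.08)^3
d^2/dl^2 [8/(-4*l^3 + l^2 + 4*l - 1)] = 16*((12*l - 1)*(4*l^3 - l^2 - 4*l + 1) - 4*(-6*l^2 + l + 2)^2)/(4*l^3 - l^2 - 4*l + 1)^3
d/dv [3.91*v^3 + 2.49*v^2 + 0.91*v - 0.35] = 11.73*v^2 + 4.98*v + 0.91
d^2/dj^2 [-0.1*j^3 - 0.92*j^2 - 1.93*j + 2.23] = -0.6*j - 1.84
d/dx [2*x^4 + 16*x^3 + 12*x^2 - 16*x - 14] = 8*x^3 + 48*x^2 + 24*x - 16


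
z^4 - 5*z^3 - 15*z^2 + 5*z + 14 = (z - 7)*(z - 1)*(z + 1)*(z + 2)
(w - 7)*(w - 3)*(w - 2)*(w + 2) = w^4 - 10*w^3 + 17*w^2 + 40*w - 84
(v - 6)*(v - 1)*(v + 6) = v^3 - v^2 - 36*v + 36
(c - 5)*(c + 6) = c^2 + c - 30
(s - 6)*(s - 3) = s^2 - 9*s + 18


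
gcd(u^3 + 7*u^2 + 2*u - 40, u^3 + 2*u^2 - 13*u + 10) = u^2 + 3*u - 10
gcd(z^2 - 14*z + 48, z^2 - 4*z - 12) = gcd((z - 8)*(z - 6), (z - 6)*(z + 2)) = z - 6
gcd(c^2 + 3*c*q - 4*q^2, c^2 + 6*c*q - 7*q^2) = -c + q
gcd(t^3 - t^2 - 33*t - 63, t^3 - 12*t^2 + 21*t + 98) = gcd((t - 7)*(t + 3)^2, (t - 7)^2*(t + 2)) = t - 7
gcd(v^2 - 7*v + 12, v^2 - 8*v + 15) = v - 3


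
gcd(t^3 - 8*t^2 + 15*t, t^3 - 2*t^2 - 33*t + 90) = t^2 - 8*t + 15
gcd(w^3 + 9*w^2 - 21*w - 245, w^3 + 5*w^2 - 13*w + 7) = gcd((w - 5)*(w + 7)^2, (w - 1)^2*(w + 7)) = w + 7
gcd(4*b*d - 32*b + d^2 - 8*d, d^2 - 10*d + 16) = d - 8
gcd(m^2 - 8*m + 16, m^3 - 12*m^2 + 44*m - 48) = m - 4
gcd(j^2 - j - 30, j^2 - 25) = j + 5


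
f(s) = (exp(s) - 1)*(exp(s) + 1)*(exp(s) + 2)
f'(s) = (exp(s) - 1)*(exp(s) + 1)*exp(s) + (exp(s) - 1)*(exp(s) + 2)*exp(s) + (exp(s) + 1)*(exp(s) + 2)*exp(s) = (3*exp(2*s) + 4*exp(s) - 1)*exp(s)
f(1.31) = 72.67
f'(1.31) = 203.96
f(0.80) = 16.70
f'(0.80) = 50.66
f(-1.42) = -2.11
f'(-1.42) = 0.03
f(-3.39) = -2.03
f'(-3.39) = -0.03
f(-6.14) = -2.00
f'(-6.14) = -0.00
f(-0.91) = -2.01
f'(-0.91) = 0.44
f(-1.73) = -2.11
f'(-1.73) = -0.03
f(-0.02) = -0.12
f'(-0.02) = 5.69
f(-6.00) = -2.00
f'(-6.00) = 0.00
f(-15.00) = -2.00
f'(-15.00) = 0.00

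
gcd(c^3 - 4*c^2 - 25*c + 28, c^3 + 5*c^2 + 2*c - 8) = c^2 + 3*c - 4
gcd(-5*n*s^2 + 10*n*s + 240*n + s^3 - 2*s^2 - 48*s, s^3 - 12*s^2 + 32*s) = s - 8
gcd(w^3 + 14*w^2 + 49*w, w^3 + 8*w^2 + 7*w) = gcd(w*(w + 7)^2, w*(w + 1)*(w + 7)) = w^2 + 7*w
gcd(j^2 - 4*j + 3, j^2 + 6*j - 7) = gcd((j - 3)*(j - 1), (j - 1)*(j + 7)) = j - 1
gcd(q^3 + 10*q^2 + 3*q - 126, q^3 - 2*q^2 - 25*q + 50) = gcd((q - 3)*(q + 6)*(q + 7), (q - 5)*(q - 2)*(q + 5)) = 1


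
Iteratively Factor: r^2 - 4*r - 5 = (r + 1)*(r - 5)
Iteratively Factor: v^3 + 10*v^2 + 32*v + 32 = (v + 2)*(v^2 + 8*v + 16) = (v + 2)*(v + 4)*(v + 4)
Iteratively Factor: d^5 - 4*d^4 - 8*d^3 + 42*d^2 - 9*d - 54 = (d - 2)*(d^4 - 2*d^3 - 12*d^2 + 18*d + 27) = (d - 3)*(d - 2)*(d^3 + d^2 - 9*d - 9) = (d - 3)*(d - 2)*(d + 3)*(d^2 - 2*d - 3) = (d - 3)^2*(d - 2)*(d + 3)*(d + 1)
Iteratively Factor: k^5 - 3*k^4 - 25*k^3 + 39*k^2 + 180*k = (k + 3)*(k^4 - 6*k^3 - 7*k^2 + 60*k) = (k - 4)*(k + 3)*(k^3 - 2*k^2 - 15*k) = (k - 4)*(k + 3)^2*(k^2 - 5*k) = (k - 5)*(k - 4)*(k + 3)^2*(k)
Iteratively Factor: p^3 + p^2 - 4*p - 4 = (p - 2)*(p^2 + 3*p + 2) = (p - 2)*(p + 1)*(p + 2)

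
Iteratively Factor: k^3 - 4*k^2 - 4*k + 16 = (k - 2)*(k^2 - 2*k - 8) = (k - 4)*(k - 2)*(k + 2)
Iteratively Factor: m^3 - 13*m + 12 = (m + 4)*(m^2 - 4*m + 3) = (m - 1)*(m + 4)*(m - 3)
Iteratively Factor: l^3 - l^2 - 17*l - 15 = (l + 1)*(l^2 - 2*l - 15) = (l - 5)*(l + 1)*(l + 3)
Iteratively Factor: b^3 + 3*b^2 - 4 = (b + 2)*(b^2 + b - 2) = (b + 2)^2*(b - 1)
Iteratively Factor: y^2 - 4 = (y + 2)*(y - 2)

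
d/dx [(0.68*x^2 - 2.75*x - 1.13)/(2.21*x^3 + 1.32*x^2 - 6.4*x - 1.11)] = (-1.5028*x^4 + 12.155*x^3 + 6.7699*x^2 + 1.4736*x - 4.1795)/(4.8841*x^6 + 5.8344*x^5 - 26.5456*x^4 - 21.8022*x^3 + 38.0296*x^2 + 14.208*x + 1.2321)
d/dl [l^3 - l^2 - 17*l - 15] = 3*l^2 - 2*l - 17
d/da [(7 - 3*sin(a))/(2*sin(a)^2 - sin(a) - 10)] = (6*sin(a)^2 - 28*sin(a) + 37)*cos(a)/(sin(a) + cos(2*a) + 9)^2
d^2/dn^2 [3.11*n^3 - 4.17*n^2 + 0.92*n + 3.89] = 18.66*n - 8.34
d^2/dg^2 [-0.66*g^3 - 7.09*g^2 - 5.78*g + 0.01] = -3.96*g - 14.18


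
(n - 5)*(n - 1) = n^2 - 6*n + 5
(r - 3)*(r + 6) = r^2 + 3*r - 18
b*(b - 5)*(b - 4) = b^3 - 9*b^2 + 20*b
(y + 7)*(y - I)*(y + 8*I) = y^3 + 7*y^2 + 7*I*y^2 + 8*y + 49*I*y + 56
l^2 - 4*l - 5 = (l - 5)*(l + 1)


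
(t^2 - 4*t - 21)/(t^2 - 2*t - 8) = (-t^2 + 4*t + 21)/(-t^2 + 2*t + 8)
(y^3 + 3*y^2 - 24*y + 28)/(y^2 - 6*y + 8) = (y^2 + 5*y - 14)/(y - 4)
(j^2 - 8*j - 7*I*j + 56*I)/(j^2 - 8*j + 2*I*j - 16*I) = (j - 7*I)/(j + 2*I)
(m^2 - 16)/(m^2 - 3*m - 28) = (m - 4)/(m - 7)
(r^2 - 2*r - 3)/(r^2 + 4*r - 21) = (r + 1)/(r + 7)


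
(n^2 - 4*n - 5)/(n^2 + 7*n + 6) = (n - 5)/(n + 6)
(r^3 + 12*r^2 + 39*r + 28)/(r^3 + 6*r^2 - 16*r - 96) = (r^2 + 8*r + 7)/(r^2 + 2*r - 24)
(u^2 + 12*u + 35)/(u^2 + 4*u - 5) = (u + 7)/(u - 1)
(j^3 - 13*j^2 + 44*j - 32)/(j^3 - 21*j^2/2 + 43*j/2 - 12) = 2*(j - 4)/(2*j - 3)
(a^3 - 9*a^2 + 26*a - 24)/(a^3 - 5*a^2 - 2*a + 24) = (a - 2)/(a + 2)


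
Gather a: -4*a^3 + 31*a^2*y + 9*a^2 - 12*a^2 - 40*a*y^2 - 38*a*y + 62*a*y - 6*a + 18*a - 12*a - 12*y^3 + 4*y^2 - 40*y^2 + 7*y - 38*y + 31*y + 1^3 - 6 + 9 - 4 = -4*a^3 + a^2*(31*y - 3) + a*(-40*y^2 + 24*y) - 12*y^3 - 36*y^2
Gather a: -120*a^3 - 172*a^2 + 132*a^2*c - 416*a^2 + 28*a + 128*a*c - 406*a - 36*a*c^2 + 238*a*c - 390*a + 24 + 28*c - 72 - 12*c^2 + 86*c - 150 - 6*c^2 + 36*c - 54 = -120*a^3 + a^2*(132*c - 588) + a*(-36*c^2 + 366*c - 768) - 18*c^2 + 150*c - 252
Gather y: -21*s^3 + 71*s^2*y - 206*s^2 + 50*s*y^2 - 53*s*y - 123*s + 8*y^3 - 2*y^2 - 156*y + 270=-21*s^3 - 206*s^2 - 123*s + 8*y^3 + y^2*(50*s - 2) + y*(71*s^2 - 53*s - 156) + 270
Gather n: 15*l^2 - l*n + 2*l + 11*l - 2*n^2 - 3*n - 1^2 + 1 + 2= 15*l^2 + 13*l - 2*n^2 + n*(-l - 3) + 2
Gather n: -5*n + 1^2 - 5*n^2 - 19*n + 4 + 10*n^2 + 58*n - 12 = 5*n^2 + 34*n - 7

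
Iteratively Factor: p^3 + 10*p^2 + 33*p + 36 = (p + 3)*(p^2 + 7*p + 12) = (p + 3)*(p + 4)*(p + 3)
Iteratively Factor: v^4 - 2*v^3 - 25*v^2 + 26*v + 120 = (v + 2)*(v^3 - 4*v^2 - 17*v + 60) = (v + 2)*(v + 4)*(v^2 - 8*v + 15) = (v - 5)*(v + 2)*(v + 4)*(v - 3)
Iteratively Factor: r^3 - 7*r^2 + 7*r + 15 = (r + 1)*(r^2 - 8*r + 15) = (r - 3)*(r + 1)*(r - 5)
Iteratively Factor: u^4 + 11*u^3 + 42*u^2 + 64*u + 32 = (u + 1)*(u^3 + 10*u^2 + 32*u + 32) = (u + 1)*(u + 4)*(u^2 + 6*u + 8) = (u + 1)*(u + 4)^2*(u + 2)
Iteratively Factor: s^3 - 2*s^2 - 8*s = (s)*(s^2 - 2*s - 8) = s*(s + 2)*(s - 4)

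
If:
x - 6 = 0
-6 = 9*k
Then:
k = -2/3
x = 6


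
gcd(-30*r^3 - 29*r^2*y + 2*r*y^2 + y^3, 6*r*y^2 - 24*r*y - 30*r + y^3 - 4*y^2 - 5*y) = 6*r + y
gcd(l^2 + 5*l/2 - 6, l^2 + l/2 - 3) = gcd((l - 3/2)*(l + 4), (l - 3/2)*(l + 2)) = l - 3/2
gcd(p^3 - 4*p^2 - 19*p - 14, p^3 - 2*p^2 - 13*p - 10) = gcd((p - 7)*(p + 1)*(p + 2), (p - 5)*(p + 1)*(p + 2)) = p^2 + 3*p + 2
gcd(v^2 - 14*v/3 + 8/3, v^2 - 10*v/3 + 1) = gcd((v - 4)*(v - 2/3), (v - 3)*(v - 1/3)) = 1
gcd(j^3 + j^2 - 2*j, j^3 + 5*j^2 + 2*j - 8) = j^2 + j - 2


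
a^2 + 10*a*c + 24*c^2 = (a + 4*c)*(a + 6*c)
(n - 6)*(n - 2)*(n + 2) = n^3 - 6*n^2 - 4*n + 24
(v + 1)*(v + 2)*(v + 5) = v^3 + 8*v^2 + 17*v + 10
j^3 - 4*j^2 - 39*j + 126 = (j - 7)*(j - 3)*(j + 6)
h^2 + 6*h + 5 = (h + 1)*(h + 5)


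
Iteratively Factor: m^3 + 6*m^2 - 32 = (m + 4)*(m^2 + 2*m - 8) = (m + 4)^2*(m - 2)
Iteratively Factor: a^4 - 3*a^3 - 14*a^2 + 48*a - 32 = (a - 1)*(a^3 - 2*a^2 - 16*a + 32) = (a - 4)*(a - 1)*(a^2 + 2*a - 8) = (a - 4)*(a - 2)*(a - 1)*(a + 4)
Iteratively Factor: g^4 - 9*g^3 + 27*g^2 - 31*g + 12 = (g - 3)*(g^3 - 6*g^2 + 9*g - 4) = (g - 3)*(g - 1)*(g^2 - 5*g + 4) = (g - 3)*(g - 1)^2*(g - 4)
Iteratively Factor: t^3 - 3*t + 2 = (t + 2)*(t^2 - 2*t + 1) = (t - 1)*(t + 2)*(t - 1)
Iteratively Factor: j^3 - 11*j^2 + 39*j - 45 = (j - 3)*(j^2 - 8*j + 15) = (j - 3)^2*(j - 5)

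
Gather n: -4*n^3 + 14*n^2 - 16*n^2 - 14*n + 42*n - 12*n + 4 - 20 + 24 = -4*n^3 - 2*n^2 + 16*n + 8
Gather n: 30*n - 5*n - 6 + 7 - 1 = 25*n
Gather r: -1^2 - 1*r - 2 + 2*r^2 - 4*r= 2*r^2 - 5*r - 3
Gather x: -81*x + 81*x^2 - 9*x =81*x^2 - 90*x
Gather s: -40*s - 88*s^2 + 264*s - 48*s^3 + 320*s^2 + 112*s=-48*s^3 + 232*s^2 + 336*s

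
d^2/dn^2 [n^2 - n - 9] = 2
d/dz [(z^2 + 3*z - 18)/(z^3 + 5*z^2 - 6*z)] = (-z^2 + 6*z - 3)/(z^2*(z^2 - 2*z + 1))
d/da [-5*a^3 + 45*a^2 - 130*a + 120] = -15*a^2 + 90*a - 130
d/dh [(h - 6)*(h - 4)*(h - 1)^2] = 4*h^3 - 36*h^2 + 90*h - 58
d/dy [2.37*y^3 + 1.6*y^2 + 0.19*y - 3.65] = 7.11*y^2 + 3.2*y + 0.19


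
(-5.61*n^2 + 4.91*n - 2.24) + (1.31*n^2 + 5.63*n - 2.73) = -4.3*n^2 + 10.54*n - 4.97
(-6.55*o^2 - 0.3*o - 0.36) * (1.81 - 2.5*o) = 16.375*o^3 - 11.1055*o^2 + 0.357*o - 0.6516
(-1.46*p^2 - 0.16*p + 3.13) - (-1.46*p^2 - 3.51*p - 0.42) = 3.35*p + 3.55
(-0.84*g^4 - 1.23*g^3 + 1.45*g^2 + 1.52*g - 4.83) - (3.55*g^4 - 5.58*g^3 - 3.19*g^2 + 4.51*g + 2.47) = -4.39*g^4 + 4.35*g^3 + 4.64*g^2 - 2.99*g - 7.3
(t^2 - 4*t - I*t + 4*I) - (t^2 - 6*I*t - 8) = -4*t + 5*I*t + 8 + 4*I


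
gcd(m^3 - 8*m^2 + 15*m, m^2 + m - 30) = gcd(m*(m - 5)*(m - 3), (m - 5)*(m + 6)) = m - 5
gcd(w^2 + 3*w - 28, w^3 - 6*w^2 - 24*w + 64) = 1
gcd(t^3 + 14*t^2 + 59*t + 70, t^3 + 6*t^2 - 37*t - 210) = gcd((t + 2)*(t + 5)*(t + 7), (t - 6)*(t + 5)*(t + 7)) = t^2 + 12*t + 35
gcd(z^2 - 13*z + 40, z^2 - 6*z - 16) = z - 8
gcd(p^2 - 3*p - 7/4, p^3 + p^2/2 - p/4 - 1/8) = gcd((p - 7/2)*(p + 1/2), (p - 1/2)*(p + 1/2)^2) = p + 1/2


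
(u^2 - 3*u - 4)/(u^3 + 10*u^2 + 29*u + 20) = (u - 4)/(u^2 + 9*u + 20)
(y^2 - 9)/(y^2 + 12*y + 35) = (y^2 - 9)/(y^2 + 12*y + 35)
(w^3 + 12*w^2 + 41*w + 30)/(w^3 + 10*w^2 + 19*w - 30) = (w + 1)/(w - 1)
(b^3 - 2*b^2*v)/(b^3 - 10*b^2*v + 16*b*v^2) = b/(b - 8*v)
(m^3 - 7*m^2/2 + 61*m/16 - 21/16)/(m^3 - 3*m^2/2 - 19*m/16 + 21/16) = (m - 1)/(m + 1)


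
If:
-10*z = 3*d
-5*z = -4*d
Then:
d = 0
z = 0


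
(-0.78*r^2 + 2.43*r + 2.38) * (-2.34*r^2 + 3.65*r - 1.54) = 1.8252*r^4 - 8.5332*r^3 + 4.5015*r^2 + 4.9448*r - 3.6652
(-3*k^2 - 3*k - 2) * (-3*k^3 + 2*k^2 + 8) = 9*k^5 + 3*k^4 - 28*k^2 - 24*k - 16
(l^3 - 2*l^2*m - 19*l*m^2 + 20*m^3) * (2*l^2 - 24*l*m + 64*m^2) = 2*l^5 - 28*l^4*m + 74*l^3*m^2 + 368*l^2*m^3 - 1696*l*m^4 + 1280*m^5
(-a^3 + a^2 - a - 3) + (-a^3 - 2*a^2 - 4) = -2*a^3 - a^2 - a - 7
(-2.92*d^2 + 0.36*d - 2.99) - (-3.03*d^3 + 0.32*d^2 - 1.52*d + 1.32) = 3.03*d^3 - 3.24*d^2 + 1.88*d - 4.31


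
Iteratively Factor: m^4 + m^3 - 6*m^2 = (m + 3)*(m^3 - 2*m^2) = m*(m + 3)*(m^2 - 2*m) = m*(m - 2)*(m + 3)*(m)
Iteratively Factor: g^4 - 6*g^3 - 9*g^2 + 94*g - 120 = (g - 2)*(g^3 - 4*g^2 - 17*g + 60) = (g - 5)*(g - 2)*(g^2 + g - 12) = (g - 5)*(g - 2)*(g + 4)*(g - 3)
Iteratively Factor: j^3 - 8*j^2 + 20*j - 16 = (j - 2)*(j^2 - 6*j + 8) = (j - 4)*(j - 2)*(j - 2)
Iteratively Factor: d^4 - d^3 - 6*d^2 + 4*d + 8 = (d - 2)*(d^3 + d^2 - 4*d - 4) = (d - 2)^2*(d^2 + 3*d + 2) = (d - 2)^2*(d + 1)*(d + 2)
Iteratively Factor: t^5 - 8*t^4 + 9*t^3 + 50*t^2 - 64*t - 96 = (t - 4)*(t^4 - 4*t^3 - 7*t^2 + 22*t + 24) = (t - 4)*(t - 3)*(t^3 - t^2 - 10*t - 8) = (t - 4)*(t - 3)*(t + 2)*(t^2 - 3*t - 4) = (t - 4)*(t - 3)*(t + 1)*(t + 2)*(t - 4)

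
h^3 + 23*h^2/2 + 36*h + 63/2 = (h + 3/2)*(h + 3)*(h + 7)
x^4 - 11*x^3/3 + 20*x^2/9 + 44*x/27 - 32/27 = (x - 8/3)*(x - 1)*(x - 2/3)*(x + 2/3)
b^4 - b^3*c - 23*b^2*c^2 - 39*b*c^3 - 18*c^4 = (b - 6*c)*(b + c)^2*(b + 3*c)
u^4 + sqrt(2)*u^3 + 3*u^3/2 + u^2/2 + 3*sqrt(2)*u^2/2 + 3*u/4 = u*(u + 3/2)*(u + sqrt(2)/2)^2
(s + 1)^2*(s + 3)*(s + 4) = s^4 + 9*s^3 + 27*s^2 + 31*s + 12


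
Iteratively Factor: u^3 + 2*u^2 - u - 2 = (u + 2)*(u^2 - 1) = (u + 1)*(u + 2)*(u - 1)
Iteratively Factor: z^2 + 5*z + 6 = (z + 3)*(z + 2)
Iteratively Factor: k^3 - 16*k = (k + 4)*(k^2 - 4*k) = k*(k + 4)*(k - 4)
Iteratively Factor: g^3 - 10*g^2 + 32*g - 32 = (g - 4)*(g^2 - 6*g + 8) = (g - 4)^2*(g - 2)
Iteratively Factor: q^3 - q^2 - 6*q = (q - 3)*(q^2 + 2*q) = (q - 3)*(q + 2)*(q)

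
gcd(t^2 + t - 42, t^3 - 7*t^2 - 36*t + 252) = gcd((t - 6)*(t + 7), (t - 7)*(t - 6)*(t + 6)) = t - 6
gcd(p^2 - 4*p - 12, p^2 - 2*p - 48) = 1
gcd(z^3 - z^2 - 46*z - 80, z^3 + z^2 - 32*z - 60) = z^2 + 7*z + 10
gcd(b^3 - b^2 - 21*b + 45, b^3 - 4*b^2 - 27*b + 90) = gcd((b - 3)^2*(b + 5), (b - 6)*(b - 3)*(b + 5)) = b^2 + 2*b - 15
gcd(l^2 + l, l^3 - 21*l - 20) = l + 1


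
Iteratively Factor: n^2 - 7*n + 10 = (n - 2)*(n - 5)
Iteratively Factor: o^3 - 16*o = (o + 4)*(o^2 - 4*o) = o*(o + 4)*(o - 4)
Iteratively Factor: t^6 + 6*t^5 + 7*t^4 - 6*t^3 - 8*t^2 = (t)*(t^5 + 6*t^4 + 7*t^3 - 6*t^2 - 8*t) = t*(t + 2)*(t^4 + 4*t^3 - t^2 - 4*t) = t^2*(t + 2)*(t^3 + 4*t^2 - t - 4) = t^2*(t - 1)*(t + 2)*(t^2 + 5*t + 4) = t^2*(t - 1)*(t + 2)*(t + 4)*(t + 1)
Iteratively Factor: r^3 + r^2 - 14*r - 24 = (r + 3)*(r^2 - 2*r - 8) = (r + 2)*(r + 3)*(r - 4)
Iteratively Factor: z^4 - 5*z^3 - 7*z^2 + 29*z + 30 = (z - 3)*(z^3 - 2*z^2 - 13*z - 10) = (z - 3)*(z + 2)*(z^2 - 4*z - 5) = (z - 3)*(z + 1)*(z + 2)*(z - 5)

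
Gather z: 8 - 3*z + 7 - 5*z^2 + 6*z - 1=-5*z^2 + 3*z + 14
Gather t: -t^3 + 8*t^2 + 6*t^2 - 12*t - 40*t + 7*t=-t^3 + 14*t^2 - 45*t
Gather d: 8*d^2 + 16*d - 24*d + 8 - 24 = 8*d^2 - 8*d - 16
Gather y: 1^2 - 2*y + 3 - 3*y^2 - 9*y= -3*y^2 - 11*y + 4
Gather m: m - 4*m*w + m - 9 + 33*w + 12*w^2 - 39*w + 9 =m*(2 - 4*w) + 12*w^2 - 6*w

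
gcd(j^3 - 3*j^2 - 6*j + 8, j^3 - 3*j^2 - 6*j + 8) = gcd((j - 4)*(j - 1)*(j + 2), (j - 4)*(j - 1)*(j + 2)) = j^3 - 3*j^2 - 6*j + 8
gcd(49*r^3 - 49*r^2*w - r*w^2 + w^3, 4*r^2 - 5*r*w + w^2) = r - w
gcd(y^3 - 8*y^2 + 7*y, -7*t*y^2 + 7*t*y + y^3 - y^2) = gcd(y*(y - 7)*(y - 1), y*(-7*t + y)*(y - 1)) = y^2 - y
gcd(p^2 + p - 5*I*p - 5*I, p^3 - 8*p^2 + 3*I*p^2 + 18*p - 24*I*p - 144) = 1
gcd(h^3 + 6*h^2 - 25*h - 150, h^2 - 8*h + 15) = h - 5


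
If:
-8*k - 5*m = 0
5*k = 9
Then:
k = 9/5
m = -72/25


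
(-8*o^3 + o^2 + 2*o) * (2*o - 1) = -16*o^4 + 10*o^3 + 3*o^2 - 2*o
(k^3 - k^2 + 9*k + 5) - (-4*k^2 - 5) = k^3 + 3*k^2 + 9*k + 10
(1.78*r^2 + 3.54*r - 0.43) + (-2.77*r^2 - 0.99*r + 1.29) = -0.99*r^2 + 2.55*r + 0.86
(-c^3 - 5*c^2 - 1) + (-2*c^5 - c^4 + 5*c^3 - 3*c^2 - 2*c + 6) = -2*c^5 - c^4 + 4*c^3 - 8*c^2 - 2*c + 5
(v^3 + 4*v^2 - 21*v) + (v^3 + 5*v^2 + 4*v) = 2*v^3 + 9*v^2 - 17*v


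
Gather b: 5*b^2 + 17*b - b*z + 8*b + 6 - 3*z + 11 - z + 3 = 5*b^2 + b*(25 - z) - 4*z + 20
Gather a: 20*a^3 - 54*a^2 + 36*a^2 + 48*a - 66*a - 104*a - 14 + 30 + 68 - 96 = 20*a^3 - 18*a^2 - 122*a - 12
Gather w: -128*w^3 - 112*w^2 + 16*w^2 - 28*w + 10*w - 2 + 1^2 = -128*w^3 - 96*w^2 - 18*w - 1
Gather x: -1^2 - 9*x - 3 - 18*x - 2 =-27*x - 6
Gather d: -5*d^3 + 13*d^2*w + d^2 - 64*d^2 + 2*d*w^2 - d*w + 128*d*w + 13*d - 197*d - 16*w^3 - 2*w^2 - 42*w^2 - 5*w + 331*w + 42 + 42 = -5*d^3 + d^2*(13*w - 63) + d*(2*w^2 + 127*w - 184) - 16*w^3 - 44*w^2 + 326*w + 84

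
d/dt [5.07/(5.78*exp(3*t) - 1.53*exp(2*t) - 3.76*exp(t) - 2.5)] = (-87.9138*exp(2*t) + 15.5142*exp(t) + 19.0632)*exp(t)/(-5.78*exp(3*t) + 1.53*exp(2*t) + 3.76*exp(t) + 2.5)^2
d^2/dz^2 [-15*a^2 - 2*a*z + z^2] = 2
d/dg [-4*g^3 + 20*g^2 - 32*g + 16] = -12*g^2 + 40*g - 32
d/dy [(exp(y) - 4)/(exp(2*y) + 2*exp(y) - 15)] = (-2*(exp(y) - 4)*(exp(y) + 1) + exp(2*y) + 2*exp(y) - 15)*exp(y)/(exp(2*y) + 2*exp(y) - 15)^2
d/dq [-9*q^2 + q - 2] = 1 - 18*q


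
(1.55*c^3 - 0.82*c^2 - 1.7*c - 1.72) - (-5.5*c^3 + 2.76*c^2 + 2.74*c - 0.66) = 7.05*c^3 - 3.58*c^2 - 4.44*c - 1.06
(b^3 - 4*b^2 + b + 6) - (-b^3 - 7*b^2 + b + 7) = 2*b^3 + 3*b^2 - 1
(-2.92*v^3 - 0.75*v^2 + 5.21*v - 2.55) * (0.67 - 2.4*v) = 7.008*v^4 - 0.1564*v^3 - 13.0065*v^2 + 9.6107*v - 1.7085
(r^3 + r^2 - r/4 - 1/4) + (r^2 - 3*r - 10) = r^3 + 2*r^2 - 13*r/4 - 41/4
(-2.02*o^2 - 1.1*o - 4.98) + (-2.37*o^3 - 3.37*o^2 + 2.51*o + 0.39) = -2.37*o^3 - 5.39*o^2 + 1.41*o - 4.59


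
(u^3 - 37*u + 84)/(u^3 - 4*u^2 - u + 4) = (u^2 + 4*u - 21)/(u^2 - 1)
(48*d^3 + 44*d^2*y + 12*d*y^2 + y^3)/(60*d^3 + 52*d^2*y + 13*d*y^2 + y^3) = (4*d + y)/(5*d + y)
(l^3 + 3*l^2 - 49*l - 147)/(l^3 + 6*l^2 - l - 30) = (l^2 - 49)/(l^2 + 3*l - 10)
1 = 1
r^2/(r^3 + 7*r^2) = 1/(r + 7)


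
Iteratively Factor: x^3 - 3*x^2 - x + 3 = (x - 3)*(x^2 - 1) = (x - 3)*(x + 1)*(x - 1)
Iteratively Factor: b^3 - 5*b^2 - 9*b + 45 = (b + 3)*(b^2 - 8*b + 15) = (b - 5)*(b + 3)*(b - 3)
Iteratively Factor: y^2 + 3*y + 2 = (y + 2)*(y + 1)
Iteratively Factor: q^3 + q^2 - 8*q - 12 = (q + 2)*(q^2 - q - 6) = (q - 3)*(q + 2)*(q + 2)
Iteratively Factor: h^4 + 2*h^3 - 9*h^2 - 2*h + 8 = (h - 1)*(h^3 + 3*h^2 - 6*h - 8) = (h - 2)*(h - 1)*(h^2 + 5*h + 4) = (h - 2)*(h - 1)*(h + 1)*(h + 4)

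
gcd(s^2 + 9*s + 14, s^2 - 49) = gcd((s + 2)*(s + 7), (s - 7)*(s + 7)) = s + 7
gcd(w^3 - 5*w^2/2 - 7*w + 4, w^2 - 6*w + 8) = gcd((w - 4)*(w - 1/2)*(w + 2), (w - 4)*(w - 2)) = w - 4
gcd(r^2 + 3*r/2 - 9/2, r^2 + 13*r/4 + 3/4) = r + 3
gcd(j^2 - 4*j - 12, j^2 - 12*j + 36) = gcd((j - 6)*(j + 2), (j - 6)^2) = j - 6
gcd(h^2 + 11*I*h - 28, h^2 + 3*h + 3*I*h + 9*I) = 1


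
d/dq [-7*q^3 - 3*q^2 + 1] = 3*q*(-7*q - 2)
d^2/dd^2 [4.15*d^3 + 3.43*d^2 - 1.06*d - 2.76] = 24.9*d + 6.86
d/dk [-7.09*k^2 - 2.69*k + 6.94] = -14.18*k - 2.69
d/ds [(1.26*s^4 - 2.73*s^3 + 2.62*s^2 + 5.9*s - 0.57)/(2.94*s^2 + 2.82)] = (7.4088*s^5 - 8.0262*s^4 + 14.2128*s^3 - 40.4418*s^2 + 18.1284*s + 16.638)/(8.6436*s^4 + 16.5816*s^2 + 7.9524)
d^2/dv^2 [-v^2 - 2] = -2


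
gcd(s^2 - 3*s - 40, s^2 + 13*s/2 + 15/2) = s + 5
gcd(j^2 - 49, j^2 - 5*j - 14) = j - 7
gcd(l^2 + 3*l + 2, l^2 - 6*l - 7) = l + 1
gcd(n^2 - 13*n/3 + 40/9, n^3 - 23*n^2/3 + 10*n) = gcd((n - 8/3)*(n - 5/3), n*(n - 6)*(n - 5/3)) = n - 5/3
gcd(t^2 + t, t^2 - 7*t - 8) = t + 1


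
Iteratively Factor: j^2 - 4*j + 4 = (j - 2)*(j - 2)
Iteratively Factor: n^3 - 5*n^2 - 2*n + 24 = (n - 3)*(n^2 - 2*n - 8) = (n - 3)*(n + 2)*(n - 4)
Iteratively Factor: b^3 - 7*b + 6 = (b - 1)*(b^2 + b - 6) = (b - 2)*(b - 1)*(b + 3)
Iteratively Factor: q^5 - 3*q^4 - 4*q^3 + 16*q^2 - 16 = (q - 2)*(q^4 - q^3 - 6*q^2 + 4*q + 8) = (q - 2)*(q + 2)*(q^3 - 3*q^2 + 4) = (q - 2)*(q + 1)*(q + 2)*(q^2 - 4*q + 4) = (q - 2)^2*(q + 1)*(q + 2)*(q - 2)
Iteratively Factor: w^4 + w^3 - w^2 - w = (w)*(w^3 + w^2 - w - 1) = w*(w - 1)*(w^2 + 2*w + 1) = w*(w - 1)*(w + 1)*(w + 1)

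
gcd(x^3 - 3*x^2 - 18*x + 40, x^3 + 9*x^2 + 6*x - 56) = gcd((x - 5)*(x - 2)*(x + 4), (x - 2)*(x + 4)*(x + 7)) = x^2 + 2*x - 8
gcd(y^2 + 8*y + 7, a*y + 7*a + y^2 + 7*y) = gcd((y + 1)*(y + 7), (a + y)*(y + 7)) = y + 7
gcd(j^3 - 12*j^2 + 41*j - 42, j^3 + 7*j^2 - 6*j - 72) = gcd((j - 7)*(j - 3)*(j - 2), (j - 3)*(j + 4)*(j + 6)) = j - 3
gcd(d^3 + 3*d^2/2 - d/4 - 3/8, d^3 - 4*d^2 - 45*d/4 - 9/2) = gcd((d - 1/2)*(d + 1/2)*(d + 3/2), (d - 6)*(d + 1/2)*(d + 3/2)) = d^2 + 2*d + 3/4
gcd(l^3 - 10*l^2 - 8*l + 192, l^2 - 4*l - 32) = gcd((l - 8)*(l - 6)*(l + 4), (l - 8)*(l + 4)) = l^2 - 4*l - 32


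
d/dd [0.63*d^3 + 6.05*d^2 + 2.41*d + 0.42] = 1.89*d^2 + 12.1*d + 2.41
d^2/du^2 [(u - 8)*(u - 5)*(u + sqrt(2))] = 6*u - 26 + 2*sqrt(2)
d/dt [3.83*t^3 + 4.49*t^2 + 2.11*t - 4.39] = 11.49*t^2 + 8.98*t + 2.11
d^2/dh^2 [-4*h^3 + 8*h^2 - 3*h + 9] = 16 - 24*h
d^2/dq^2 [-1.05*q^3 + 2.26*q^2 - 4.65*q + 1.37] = 4.52 - 6.3*q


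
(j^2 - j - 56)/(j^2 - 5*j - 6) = (-j^2 + j + 56)/(-j^2 + 5*j + 6)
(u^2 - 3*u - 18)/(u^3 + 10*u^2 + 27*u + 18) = (u - 6)/(u^2 + 7*u + 6)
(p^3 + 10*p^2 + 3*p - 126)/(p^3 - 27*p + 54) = (p + 7)/(p - 3)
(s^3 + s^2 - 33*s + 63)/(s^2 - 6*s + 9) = s + 7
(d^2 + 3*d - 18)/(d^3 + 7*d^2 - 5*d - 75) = (d + 6)/(d^2 + 10*d + 25)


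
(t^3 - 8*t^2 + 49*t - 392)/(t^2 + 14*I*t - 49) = (t^2 - t*(8 + 7*I) + 56*I)/(t + 7*I)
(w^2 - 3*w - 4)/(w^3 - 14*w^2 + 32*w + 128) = (w^2 - 3*w - 4)/(w^3 - 14*w^2 + 32*w + 128)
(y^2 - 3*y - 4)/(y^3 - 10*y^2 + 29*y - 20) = (y + 1)/(y^2 - 6*y + 5)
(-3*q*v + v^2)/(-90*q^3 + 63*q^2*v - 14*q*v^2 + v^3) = v/(30*q^2 - 11*q*v + v^2)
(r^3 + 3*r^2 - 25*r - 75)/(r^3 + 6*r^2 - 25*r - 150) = (r + 3)/(r + 6)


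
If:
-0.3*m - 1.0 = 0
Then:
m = -3.33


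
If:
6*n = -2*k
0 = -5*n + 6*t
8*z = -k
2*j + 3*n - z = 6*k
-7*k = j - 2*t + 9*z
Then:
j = 0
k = 0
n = 0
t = 0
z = 0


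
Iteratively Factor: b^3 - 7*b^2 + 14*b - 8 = (b - 1)*(b^2 - 6*b + 8) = (b - 4)*(b - 1)*(b - 2)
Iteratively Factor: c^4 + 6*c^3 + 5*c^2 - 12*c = (c + 3)*(c^3 + 3*c^2 - 4*c) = (c - 1)*(c + 3)*(c^2 + 4*c) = c*(c - 1)*(c + 3)*(c + 4)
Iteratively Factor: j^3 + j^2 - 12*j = (j - 3)*(j^2 + 4*j) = j*(j - 3)*(j + 4)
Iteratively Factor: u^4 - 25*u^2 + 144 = (u - 3)*(u^3 + 3*u^2 - 16*u - 48) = (u - 3)*(u + 3)*(u^2 - 16) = (u - 4)*(u - 3)*(u + 3)*(u + 4)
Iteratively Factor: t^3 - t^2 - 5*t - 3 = (t + 1)*(t^2 - 2*t - 3) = (t + 1)^2*(t - 3)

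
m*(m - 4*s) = m^2 - 4*m*s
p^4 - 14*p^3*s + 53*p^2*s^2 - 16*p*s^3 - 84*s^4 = (p - 7*s)*(p - 6*s)*(p - 2*s)*(p + s)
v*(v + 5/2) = v^2 + 5*v/2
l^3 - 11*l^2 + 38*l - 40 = (l - 5)*(l - 4)*(l - 2)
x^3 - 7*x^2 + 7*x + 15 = (x - 5)*(x - 3)*(x + 1)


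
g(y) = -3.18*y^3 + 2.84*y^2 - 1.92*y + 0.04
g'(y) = -9.54*y^2 + 5.68*y - 1.92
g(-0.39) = 1.41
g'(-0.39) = -5.59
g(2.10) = -20.92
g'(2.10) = -32.06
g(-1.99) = 40.17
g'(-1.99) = -51.00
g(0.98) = -2.11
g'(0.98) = -5.52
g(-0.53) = 2.33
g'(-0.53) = -7.61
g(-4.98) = 472.78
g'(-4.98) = -266.80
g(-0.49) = 2.04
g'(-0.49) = -6.99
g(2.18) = -23.59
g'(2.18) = -34.88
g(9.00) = -2105.42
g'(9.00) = -723.54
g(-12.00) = 5927.08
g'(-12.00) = -1443.84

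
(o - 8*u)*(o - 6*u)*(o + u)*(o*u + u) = o^4*u - 13*o^3*u^2 + o^3*u + 34*o^2*u^3 - 13*o^2*u^2 + 48*o*u^4 + 34*o*u^3 + 48*u^4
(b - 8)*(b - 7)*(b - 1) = b^3 - 16*b^2 + 71*b - 56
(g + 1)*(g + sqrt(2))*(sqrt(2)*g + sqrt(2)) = sqrt(2)*g^3 + 2*g^2 + 2*sqrt(2)*g^2 + sqrt(2)*g + 4*g + 2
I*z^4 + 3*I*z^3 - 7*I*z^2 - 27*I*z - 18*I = (z - 3)*(z + 2)*(z + 3)*(I*z + I)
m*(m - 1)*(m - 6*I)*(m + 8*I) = m^4 - m^3 + 2*I*m^3 + 48*m^2 - 2*I*m^2 - 48*m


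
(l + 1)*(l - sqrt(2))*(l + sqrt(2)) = l^3 + l^2 - 2*l - 2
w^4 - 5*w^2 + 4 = (w - 2)*(w - 1)*(w + 1)*(w + 2)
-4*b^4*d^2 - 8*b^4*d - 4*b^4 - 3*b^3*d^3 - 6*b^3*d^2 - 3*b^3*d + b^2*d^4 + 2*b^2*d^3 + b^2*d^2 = (-4*b + d)*(b + d)*(b*d + b)^2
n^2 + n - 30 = (n - 5)*(n + 6)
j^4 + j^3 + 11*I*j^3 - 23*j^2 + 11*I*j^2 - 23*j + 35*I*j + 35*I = (j + 1)*(j - I)*(j + 5*I)*(j + 7*I)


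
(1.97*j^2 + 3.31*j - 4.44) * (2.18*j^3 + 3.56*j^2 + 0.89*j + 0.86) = 4.2946*j^5 + 14.229*j^4 + 3.8577*j^3 - 11.1663*j^2 - 1.105*j - 3.8184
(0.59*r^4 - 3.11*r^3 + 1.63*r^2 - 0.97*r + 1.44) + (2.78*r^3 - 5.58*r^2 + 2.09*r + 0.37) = 0.59*r^4 - 0.33*r^3 - 3.95*r^2 + 1.12*r + 1.81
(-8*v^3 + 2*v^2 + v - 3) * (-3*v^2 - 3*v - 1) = 24*v^5 + 18*v^4 - v^3 + 4*v^2 + 8*v + 3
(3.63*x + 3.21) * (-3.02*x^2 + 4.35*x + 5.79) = -10.9626*x^3 + 6.0963*x^2 + 34.9812*x + 18.5859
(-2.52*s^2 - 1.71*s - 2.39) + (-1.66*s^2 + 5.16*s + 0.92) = -4.18*s^2 + 3.45*s - 1.47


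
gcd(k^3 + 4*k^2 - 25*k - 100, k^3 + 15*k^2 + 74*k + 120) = k^2 + 9*k + 20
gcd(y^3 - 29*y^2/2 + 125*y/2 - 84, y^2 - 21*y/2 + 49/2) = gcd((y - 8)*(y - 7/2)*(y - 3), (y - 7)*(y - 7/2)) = y - 7/2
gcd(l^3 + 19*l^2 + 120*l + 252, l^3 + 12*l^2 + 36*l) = l^2 + 12*l + 36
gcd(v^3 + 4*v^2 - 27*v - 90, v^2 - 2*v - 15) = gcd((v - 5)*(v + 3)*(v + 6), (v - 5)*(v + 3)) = v^2 - 2*v - 15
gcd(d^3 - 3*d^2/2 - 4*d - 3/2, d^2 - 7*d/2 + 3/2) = d - 3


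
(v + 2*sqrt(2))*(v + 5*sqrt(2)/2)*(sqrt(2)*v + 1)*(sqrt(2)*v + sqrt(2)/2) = 2*v^4 + v^3 + 10*sqrt(2)*v^3 + 5*sqrt(2)*v^2 + 29*v^2 + 10*sqrt(2)*v + 29*v/2 + 5*sqrt(2)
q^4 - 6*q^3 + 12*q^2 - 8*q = q*(q - 2)^3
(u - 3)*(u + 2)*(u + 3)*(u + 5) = u^4 + 7*u^3 + u^2 - 63*u - 90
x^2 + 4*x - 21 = (x - 3)*(x + 7)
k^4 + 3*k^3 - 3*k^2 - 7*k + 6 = (k - 1)^2*(k + 2)*(k + 3)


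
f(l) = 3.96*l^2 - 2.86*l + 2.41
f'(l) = 7.92*l - 2.86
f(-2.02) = 24.35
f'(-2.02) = -18.86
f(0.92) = 3.13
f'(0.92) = 4.43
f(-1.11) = 10.46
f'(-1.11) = -11.65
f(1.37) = 5.92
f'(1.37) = 7.99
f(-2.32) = 30.36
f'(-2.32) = -21.23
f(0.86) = 2.88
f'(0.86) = 3.95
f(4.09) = 56.96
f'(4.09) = 29.53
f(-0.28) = 3.52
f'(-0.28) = -5.08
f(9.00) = 297.43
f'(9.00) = 68.42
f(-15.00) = 936.31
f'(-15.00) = -121.66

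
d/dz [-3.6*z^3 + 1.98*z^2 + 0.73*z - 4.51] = -10.8*z^2 + 3.96*z + 0.73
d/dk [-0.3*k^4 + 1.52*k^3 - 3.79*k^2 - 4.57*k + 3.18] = -1.2*k^3 + 4.56*k^2 - 7.58*k - 4.57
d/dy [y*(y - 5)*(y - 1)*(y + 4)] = 4*y^3 - 6*y^2 - 38*y + 20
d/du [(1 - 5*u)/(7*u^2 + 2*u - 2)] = (35*u^2 - 14*u + 8)/(49*u^4 + 28*u^3 - 24*u^2 - 8*u + 4)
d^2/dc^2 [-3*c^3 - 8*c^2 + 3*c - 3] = -18*c - 16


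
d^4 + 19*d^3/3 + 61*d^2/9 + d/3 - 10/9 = (d - 1/3)*(d + 2/3)*(d + 1)*(d + 5)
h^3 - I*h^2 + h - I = (h - I)^2*(h + I)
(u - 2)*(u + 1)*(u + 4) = u^3 + 3*u^2 - 6*u - 8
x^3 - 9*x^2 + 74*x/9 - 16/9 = (x - 8)*(x - 2/3)*(x - 1/3)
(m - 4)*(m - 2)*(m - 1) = m^3 - 7*m^2 + 14*m - 8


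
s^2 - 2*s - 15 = (s - 5)*(s + 3)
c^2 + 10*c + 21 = (c + 3)*(c + 7)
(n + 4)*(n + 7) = n^2 + 11*n + 28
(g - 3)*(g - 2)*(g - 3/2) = g^3 - 13*g^2/2 + 27*g/2 - 9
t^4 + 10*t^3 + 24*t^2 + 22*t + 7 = (t + 1)^3*(t + 7)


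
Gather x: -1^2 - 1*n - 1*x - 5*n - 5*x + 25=-6*n - 6*x + 24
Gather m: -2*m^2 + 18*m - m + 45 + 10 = -2*m^2 + 17*m + 55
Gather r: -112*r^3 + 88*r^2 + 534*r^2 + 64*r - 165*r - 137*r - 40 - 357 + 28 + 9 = -112*r^3 + 622*r^2 - 238*r - 360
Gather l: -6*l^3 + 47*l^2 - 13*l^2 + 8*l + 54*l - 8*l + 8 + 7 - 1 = -6*l^3 + 34*l^2 + 54*l + 14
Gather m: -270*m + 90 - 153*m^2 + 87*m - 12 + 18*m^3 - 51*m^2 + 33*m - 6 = 18*m^3 - 204*m^2 - 150*m + 72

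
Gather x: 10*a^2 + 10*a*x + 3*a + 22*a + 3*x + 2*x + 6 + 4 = 10*a^2 + 25*a + x*(10*a + 5) + 10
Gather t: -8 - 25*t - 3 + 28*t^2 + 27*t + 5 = 28*t^2 + 2*t - 6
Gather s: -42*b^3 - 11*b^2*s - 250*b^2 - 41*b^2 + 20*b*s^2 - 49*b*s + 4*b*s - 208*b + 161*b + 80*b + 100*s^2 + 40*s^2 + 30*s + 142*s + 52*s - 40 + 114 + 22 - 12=-42*b^3 - 291*b^2 + 33*b + s^2*(20*b + 140) + s*(-11*b^2 - 45*b + 224) + 84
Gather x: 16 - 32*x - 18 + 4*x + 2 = -28*x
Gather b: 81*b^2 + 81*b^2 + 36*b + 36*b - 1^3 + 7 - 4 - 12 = 162*b^2 + 72*b - 10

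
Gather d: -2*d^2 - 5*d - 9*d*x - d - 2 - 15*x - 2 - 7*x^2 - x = -2*d^2 + d*(-9*x - 6) - 7*x^2 - 16*x - 4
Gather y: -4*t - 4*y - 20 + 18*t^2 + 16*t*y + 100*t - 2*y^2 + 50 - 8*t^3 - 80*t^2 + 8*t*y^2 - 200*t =-8*t^3 - 62*t^2 - 104*t + y^2*(8*t - 2) + y*(16*t - 4) + 30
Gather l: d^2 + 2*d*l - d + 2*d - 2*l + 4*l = d^2 + d + l*(2*d + 2)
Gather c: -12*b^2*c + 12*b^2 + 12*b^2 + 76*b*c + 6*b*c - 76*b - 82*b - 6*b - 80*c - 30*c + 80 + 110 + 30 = 24*b^2 - 164*b + c*(-12*b^2 + 82*b - 110) + 220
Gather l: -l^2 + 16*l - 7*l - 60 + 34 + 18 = -l^2 + 9*l - 8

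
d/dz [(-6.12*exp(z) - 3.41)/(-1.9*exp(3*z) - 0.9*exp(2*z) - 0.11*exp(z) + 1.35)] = (-(6.12*exp(z) + 3.41)*(5.7*exp(2*z) + 1.8*exp(z) + 0.11) + 11.628*exp(3*z) + 5.508*exp(2*z) + 0.6732*exp(z) - 8.262)*exp(z)/(1.9*exp(3*z) + 0.9*exp(2*z) + 0.11*exp(z) - 1.35)^2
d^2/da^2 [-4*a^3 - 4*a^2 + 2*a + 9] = -24*a - 8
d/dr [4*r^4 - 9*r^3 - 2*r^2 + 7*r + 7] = 16*r^3 - 27*r^2 - 4*r + 7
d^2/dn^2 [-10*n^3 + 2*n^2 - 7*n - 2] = 4 - 60*n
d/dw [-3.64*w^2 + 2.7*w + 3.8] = 2.7 - 7.28*w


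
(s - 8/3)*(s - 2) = s^2 - 14*s/3 + 16/3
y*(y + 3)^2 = y^3 + 6*y^2 + 9*y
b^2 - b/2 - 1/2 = (b - 1)*(b + 1/2)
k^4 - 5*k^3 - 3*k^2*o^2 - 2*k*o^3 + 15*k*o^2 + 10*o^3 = (k - 5)*(k - 2*o)*(k + o)^2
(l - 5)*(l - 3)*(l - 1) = l^3 - 9*l^2 + 23*l - 15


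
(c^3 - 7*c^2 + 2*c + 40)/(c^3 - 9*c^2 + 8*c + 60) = (c - 4)/(c - 6)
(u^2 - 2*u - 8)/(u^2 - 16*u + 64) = (u^2 - 2*u - 8)/(u^2 - 16*u + 64)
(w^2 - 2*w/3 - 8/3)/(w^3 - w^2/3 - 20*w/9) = 3*(w - 2)/(w*(3*w - 5))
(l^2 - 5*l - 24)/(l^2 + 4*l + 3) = (l - 8)/(l + 1)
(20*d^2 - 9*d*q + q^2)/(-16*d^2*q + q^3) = (-5*d + q)/(q*(4*d + q))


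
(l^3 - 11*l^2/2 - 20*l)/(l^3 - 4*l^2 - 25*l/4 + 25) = 2*l*(l - 8)/(2*l^2 - 13*l + 20)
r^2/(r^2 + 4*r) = r/(r + 4)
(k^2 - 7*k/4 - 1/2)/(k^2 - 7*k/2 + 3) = (4*k + 1)/(2*(2*k - 3))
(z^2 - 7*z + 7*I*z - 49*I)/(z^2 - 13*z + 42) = (z + 7*I)/(z - 6)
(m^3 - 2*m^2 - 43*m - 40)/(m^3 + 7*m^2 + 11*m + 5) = (m - 8)/(m + 1)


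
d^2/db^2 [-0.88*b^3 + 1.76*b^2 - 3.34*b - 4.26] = 3.52 - 5.28*b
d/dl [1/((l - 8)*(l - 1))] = (9 - 2*l)/(l^4 - 18*l^3 + 97*l^2 - 144*l + 64)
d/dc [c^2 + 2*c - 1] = 2*c + 2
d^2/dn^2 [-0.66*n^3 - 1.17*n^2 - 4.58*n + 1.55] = -3.96*n - 2.34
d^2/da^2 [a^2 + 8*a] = 2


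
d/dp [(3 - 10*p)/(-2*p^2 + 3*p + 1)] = (-20*p^2 + 12*p - 19)/(4*p^4 - 12*p^3 + 5*p^2 + 6*p + 1)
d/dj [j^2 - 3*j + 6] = 2*j - 3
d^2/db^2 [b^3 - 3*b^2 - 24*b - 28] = 6*b - 6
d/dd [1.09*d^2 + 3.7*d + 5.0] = 2.18*d + 3.7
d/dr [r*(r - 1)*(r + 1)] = 3*r^2 - 1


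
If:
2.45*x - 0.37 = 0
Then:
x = 0.15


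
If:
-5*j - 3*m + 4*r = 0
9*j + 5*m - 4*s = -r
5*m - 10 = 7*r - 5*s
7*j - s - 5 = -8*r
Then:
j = -175/1306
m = 1985/1306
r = 635/653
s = 2405/1306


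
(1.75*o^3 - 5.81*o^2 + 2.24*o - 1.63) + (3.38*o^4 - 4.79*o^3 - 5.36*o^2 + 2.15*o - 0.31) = 3.38*o^4 - 3.04*o^3 - 11.17*o^2 + 4.39*o - 1.94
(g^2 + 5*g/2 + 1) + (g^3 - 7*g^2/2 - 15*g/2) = g^3 - 5*g^2/2 - 5*g + 1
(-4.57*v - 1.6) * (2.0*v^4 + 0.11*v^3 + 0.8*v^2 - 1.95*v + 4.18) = -9.14*v^5 - 3.7027*v^4 - 3.832*v^3 + 7.6315*v^2 - 15.9826*v - 6.688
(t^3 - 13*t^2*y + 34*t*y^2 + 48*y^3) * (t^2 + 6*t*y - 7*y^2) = t^5 - 7*t^4*y - 51*t^3*y^2 + 343*t^2*y^3 + 50*t*y^4 - 336*y^5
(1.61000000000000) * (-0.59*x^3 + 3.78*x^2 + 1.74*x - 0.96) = -0.9499*x^3 + 6.0858*x^2 + 2.8014*x - 1.5456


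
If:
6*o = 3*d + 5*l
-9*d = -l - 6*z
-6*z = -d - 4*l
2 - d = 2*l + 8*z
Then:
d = 30/211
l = 48/211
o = 55/211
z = 37/211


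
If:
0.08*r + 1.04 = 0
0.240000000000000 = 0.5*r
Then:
No Solution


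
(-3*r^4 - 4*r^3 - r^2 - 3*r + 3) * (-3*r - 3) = 9*r^5 + 21*r^4 + 15*r^3 + 12*r^2 - 9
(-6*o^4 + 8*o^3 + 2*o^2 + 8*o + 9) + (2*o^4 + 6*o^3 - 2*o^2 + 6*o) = -4*o^4 + 14*o^3 + 14*o + 9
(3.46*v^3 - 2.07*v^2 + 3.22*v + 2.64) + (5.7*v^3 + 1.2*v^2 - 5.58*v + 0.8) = 9.16*v^3 - 0.87*v^2 - 2.36*v + 3.44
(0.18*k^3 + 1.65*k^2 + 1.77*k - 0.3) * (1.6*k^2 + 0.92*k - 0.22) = 0.288*k^5 + 2.8056*k^4 + 4.3104*k^3 + 0.7854*k^2 - 0.6654*k + 0.066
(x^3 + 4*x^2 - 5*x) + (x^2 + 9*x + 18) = x^3 + 5*x^2 + 4*x + 18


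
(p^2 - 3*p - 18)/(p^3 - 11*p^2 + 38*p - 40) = (p^2 - 3*p - 18)/(p^3 - 11*p^2 + 38*p - 40)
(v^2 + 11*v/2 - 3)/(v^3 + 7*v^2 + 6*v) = (v - 1/2)/(v*(v + 1))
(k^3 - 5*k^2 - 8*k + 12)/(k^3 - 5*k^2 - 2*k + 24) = (k^2 - 7*k + 6)/(k^2 - 7*k + 12)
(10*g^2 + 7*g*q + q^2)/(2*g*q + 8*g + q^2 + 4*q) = (5*g + q)/(q + 4)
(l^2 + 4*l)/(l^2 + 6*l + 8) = l/(l + 2)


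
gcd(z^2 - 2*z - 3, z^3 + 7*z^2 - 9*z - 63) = z - 3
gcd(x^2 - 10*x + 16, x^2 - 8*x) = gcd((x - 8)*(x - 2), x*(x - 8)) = x - 8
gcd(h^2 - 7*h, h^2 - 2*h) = h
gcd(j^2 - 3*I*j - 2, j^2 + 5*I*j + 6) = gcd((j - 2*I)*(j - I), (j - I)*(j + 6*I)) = j - I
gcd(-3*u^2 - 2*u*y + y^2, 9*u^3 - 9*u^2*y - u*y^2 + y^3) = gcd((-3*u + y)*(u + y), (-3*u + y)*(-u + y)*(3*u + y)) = -3*u + y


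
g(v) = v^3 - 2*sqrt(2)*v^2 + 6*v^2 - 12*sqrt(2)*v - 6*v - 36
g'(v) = 3*v^2 - 4*sqrt(2)*v + 12*v - 12*sqrt(2) - 6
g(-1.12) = -7.70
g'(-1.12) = -26.31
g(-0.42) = -25.87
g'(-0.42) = -25.11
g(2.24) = -60.30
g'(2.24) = 6.29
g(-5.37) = 23.96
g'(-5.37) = 29.48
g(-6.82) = -49.04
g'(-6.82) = 73.31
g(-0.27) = -29.59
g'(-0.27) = -24.46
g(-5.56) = 17.88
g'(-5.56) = 34.50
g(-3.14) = 36.44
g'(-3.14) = -13.31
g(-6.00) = 0.00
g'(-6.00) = 46.97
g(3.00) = -49.37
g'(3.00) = 23.06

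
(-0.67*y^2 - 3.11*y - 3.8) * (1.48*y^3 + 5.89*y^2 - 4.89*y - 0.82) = -0.9916*y^5 - 8.5491*y^4 - 20.6656*y^3 - 6.6247*y^2 + 21.1322*y + 3.116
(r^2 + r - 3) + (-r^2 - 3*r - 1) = -2*r - 4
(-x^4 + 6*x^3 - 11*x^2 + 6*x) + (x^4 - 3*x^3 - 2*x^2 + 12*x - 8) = 3*x^3 - 13*x^2 + 18*x - 8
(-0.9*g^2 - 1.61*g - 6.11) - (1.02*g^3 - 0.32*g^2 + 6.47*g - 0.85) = -1.02*g^3 - 0.58*g^2 - 8.08*g - 5.26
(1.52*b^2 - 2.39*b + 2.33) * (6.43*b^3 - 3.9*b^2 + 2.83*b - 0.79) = 9.7736*b^5 - 21.2957*b^4 + 28.6045*b^3 - 17.0515*b^2 + 8.482*b - 1.8407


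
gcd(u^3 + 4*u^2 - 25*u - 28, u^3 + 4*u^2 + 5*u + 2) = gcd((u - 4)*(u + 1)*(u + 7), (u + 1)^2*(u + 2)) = u + 1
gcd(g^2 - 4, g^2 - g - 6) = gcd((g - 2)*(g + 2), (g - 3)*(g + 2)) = g + 2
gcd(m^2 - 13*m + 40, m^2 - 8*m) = m - 8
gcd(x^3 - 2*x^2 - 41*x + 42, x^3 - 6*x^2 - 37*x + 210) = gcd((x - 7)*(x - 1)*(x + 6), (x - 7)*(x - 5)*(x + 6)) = x^2 - x - 42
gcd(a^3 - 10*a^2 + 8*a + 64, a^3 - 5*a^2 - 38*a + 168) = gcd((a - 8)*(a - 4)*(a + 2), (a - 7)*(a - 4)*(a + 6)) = a - 4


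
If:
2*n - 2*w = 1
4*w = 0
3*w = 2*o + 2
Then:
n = 1/2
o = -1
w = 0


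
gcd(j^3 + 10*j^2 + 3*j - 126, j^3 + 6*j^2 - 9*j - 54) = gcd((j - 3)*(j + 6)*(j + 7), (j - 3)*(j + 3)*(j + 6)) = j^2 + 3*j - 18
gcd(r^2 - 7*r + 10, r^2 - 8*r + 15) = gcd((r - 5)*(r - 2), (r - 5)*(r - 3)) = r - 5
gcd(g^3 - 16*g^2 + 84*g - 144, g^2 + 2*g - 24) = g - 4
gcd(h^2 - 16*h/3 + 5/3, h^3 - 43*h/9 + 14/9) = h - 1/3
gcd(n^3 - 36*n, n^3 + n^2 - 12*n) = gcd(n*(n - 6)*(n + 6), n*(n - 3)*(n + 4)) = n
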